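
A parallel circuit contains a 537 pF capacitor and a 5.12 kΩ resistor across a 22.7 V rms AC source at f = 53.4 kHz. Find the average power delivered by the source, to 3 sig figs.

ω = 2πf = 335500 rad/s
X_C = 1/(ωC) = 5550 Ω
Parallel: admittances add. Y = 1/R + jωC
Y = (0.000195 + j0.000180) S
|Y| = 0.000266 S → |Z| = 1/|Y| = 3760 Ω, ∠Z = −∠Y = -42.7°
I = V/|Z| = 6.03 mA
P = VI cos φ = 22.7 × 0.00603 × cos(-42.7°) = 101 mW

101 mW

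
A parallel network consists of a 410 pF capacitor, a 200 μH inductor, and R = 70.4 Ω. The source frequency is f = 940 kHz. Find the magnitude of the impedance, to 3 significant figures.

70.0 Ω

ω = 2πf = 5.906e+06 rad/s
X_L = ωL = 1180 Ω
X_C = 1/(ωC) = 413 Ω
Parallel: admittances add. Y = 1/R + 1/(jωL) + jωC
Y = (0.0142 + j0.00157) S
|Y| = 0.0143 S → |Z| = 1/|Y| = 70.0 Ω, ∠Z = −∠Y = -6.33°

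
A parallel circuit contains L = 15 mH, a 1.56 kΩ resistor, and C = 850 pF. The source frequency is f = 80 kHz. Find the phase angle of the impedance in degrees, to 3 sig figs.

ω = 2πf = 502700 rad/s
X_L = ωL = 7540 Ω
X_C = 1/(ωC) = 2340 Ω
Parallel: admittances add. Y = 1/R + 1/(jωL) + jωC
Y = (0.000641 + j0.000295) S
|Y| = 0.000705 S → |Z| = 1/|Y| = 1420 Ω, ∠Z = −∠Y = -24.7°

-24.7°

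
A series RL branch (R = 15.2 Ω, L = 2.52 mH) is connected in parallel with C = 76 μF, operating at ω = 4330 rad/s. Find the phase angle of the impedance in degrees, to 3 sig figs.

X_L = ωL = 10.9 Ω
X_C = 1/(ωC) = 3.04 Ω
Branch 1 (R+jX_L): Z₁ = 15.2 + j10.9 Ω, |Z₁| = 18.7 Ω
Branch 2 (−jX_C): Z₂ = −j3.04 Ω
Parallel: Z = Z₁Z₂/(Z₁+Z₂), |Z| = 3.32 Ω, ∠Z = -81.7°

-81.7°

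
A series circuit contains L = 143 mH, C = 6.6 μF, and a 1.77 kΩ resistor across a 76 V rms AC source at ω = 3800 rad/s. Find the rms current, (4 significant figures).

X_L = ωL = 543.4 Ω
X_C = 1/(ωC) = 39.87 Ω
Net reactance X = X_L − X_C = 503.5 Ω
Z = 1770 + j503.5 Ω
|Z| = √(1770² + 503.5²) = 1840 Ω
I = V/|Z| = 76/1840 = 41.30 mA

41.30 mA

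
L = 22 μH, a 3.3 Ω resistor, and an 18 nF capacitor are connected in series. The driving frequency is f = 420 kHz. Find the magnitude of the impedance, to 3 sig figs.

37.2 Ω

ω = 2πf = 2.639e+06 rad/s
X_L = ωL = 58.1 Ω
X_C = 1/(ωC) = 21.1 Ω
Net reactance X = X_L − X_C = 37.0 Ω
Z = 3.30 + j37.0 Ω
|Z| = √(3.30² + 37.0²) = 37.2 Ω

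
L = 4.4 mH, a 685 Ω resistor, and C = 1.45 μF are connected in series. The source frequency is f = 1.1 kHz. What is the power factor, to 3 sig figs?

0.995

ω = 2πf = 6912 rad/s
X_L = ωL = 30.4 Ω
X_C = 1/(ωC) = 99.8 Ω
Net reactance X = X_L − X_C = -69.4 Ω
Z = 685 − j69.4 Ω
|Z| = √(685² + 69.4²) = 689 Ω
∠Z = arctan(-69.4/685) = -5.78°
cos φ = cos(-5.78°) = 0.995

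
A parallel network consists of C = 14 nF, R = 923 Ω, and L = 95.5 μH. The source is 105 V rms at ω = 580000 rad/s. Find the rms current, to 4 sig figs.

X_L = ωL = 55.39 Ω
X_C = 1/(ωC) = 123.2 Ω
Parallel: admittances add. Y = 1/R + 1/(jωL) + jωC
Y = (0.001083 − j0.009934) S
|Y| = 0.009993 S → |Z| = 1/|Y| = 100.1 Ω, ∠Z = −∠Y = 83.78°
I = V/|Z| = 105/100.1 = 1.049 A

1.049 A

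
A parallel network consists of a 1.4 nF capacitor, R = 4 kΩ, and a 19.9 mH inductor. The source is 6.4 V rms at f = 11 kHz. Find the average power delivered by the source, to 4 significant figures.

ω = 2πf = 69120 rad/s
X_L = ωL = 1375 Ω
X_C = 1/(ωC) = 10330 Ω
Parallel: admittances add. Y = 1/R + 1/(jωL) + jωC
Y = (0.0002500 − j0.0006303) S
|Y| = 0.0006781 S → |Z| = 1/|Y| = 1475 Ω, ∠Z = −∠Y = 68.37°
I = V/|Z| = 4.340 mA
P = VI cos φ = 6.4 × 0.004340 × cos(68.37°) = 10.24 mW

10.24 mW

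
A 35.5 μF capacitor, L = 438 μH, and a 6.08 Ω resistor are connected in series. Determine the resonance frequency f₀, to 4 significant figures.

1.276 kHz

ω₀ = 1/√(LC) = 1/√(0.000438 × 3.55e-05) = 8020 rad/s
f₀ = ω₀/(2π) = 1.276 kHz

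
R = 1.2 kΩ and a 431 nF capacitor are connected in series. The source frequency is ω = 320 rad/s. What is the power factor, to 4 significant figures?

X_C = 1/(ωC) = 7251 Ω
Z = 1200 − j7251 Ω
|Z| = √(1200² + 7251²) = 7349 Ω
∠Z = arctan(-7251/1200) = -80.60°
cos φ = cos(-80.60°) = 0.1633

0.1633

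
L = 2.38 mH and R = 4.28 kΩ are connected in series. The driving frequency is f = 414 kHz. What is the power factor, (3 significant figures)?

ω = 2πf = 2.601e+06 rad/s
X_L = ωL = 6190 Ω
Z = 4280 + j6190 Ω
|Z| = √(4280² + 6190²) = 7530 Ω
∠Z = arctan(6190/4280) = 55.3°
cos φ = cos(55.3°) = 0.569

0.569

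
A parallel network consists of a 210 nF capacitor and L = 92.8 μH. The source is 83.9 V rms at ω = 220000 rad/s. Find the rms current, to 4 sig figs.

X_L = ωL = 20.42 Ω
X_C = 1/(ωC) = 21.65 Ω
Parallel: admittances add. Y = 1/(jωL) + jωC
Y = (0 − j0.002781) S
|Y| = 0.002781 S → |Z| = 1/|Y| = 359.6 Ω, ∠Z = −∠Y = 90.00°
I = V/|Z| = 83.9/359.6 = 233.3 mA

233.3 mA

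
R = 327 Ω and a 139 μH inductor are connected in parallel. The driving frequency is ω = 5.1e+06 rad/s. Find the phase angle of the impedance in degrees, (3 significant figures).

24.8°

X_L = ωL = 709 Ω
Parallel: admittances add. Y = 1/R + 1/(jωL)
Y = (0.00306 − j0.00141) S
|Y| = 0.00337 S → |Z| = 1/|Y| = 297 Ω, ∠Z = −∠Y = 24.8°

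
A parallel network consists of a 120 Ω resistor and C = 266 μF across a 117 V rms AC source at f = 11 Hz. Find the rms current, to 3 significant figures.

ω = 2πf = 69.12 rad/s
X_C = 1/(ωC) = 54.4 Ω
Parallel: admittances add. Y = 1/R + jωC
Y = (0.00833 + j0.0184) S
|Y| = 0.0202 S → |Z| = 1/|Y| = 49.5 Ω, ∠Z = −∠Y = -65.6°
I = V/|Z| = 117/49.5 = 2.36 A

2.36 A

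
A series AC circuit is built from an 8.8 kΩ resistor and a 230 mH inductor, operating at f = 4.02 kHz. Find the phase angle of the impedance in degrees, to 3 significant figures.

33.4°

ω = 2πf = 25260 rad/s
X_L = ωL = 5810 Ω
Z = 8800 + j5810 Ω
|Z| = √(8800² + 5810²) = 10500 Ω
∠Z = arctan(5810/8800) = 33.4°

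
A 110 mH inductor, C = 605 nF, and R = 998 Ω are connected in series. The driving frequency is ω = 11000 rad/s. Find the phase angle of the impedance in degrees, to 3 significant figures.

X_L = ωL = 1210 Ω
X_C = 1/(ωC) = 150 Ω
Net reactance X = X_L − X_C = 1060 Ω
Z = 998 + j1060 Ω
|Z| = √(998² + 1060²) = 1460 Ω
∠Z = arctan(1060/998) = 46.7°

46.7°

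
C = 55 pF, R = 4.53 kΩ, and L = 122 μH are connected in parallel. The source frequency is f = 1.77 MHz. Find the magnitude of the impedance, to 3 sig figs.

3940 Ω

ω = 2πf = 1.112e+07 rad/s
X_L = ωL = 1360 Ω
X_C = 1/(ωC) = 1630 Ω
Parallel: admittances add. Y = 1/R + 1/(jωL) + jωC
Y = (0.000221 − j0.000125) S
|Y| = 0.000254 S → |Z| = 1/|Y| = 3940 Ω, ∠Z = −∠Y = 29.6°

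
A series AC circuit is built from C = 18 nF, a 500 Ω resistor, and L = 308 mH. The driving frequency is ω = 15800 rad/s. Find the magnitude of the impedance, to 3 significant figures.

1440 Ω

X_L = ωL = 4870 Ω
X_C = 1/(ωC) = 3520 Ω
Net reactance X = X_L − X_C = 1350 Ω
Z = 500 + j1350 Ω
|Z| = √(500² + 1350²) = 1440 Ω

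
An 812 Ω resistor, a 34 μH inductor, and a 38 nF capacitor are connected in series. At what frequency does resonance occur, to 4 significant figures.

ω₀ = 1/√(LC) = 1/√(3.4e-05 × 3.8e-08) = 879800 rad/s
f₀ = ω₀/(2π) = 140.0 kHz

140.0 kHz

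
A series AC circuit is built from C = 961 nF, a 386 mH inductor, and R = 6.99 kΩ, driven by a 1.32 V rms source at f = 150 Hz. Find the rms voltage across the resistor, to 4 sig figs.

1.313 V

ω = 2πf = 942.5 rad/s
X_L = ωL = 363.8 Ω
X_C = 1/(ωC) = 1104 Ω
Net reactance X = X_L − X_C = -740.3 Ω
Z = 6990 − j740.3 Ω
|Z| = √(6990² + 740.3²) = 7029 Ω
I = V/|Z| = 187.8 μA
V_R = I·|Z_R| = 0.0001878 × 6990 = 1.313 V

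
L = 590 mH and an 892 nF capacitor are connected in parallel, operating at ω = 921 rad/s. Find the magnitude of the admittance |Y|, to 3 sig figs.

X_L = ωL = 543 Ω
X_C = 1/(ωC) = 1220 Ω
Parallel: admittances add. Y = 1/(jωL) + jωC
Y = (0 − j0.00102) S
|Y| = 0.00102 S → |Z| = 1/|Y| = 982 Ω, ∠Z = −∠Y = 90.0°

1.02 mS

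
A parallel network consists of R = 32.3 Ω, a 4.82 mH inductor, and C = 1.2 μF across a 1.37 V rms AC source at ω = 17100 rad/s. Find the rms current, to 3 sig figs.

43.9 mA

X_L = ωL = 82.4 Ω
X_C = 1/(ωC) = 48.7 Ω
Parallel: admittances add. Y = 1/R + 1/(jωL) + jωC
Y = (0.0310 + j0.00839) S
|Y| = 0.0321 S → |Z| = 1/|Y| = 31.2 Ω, ∠Z = −∠Y = -15.2°
I = V/|Z| = 1.37/31.2 = 43.9 mA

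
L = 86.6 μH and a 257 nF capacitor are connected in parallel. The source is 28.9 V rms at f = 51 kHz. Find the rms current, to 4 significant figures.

1.339 A

ω = 2πf = 320400 rad/s
X_L = ωL = 27.75 Ω
X_C = 1/(ωC) = 12.14 Ω
Parallel: admittances add. Y = 1/(jωL) + jωC
Y = (0 + j0.04632) S
|Y| = 0.04632 S → |Z| = 1/|Y| = 21.59 Ω, ∠Z = −∠Y = -90.00°
I = V/|Z| = 28.9/21.59 = 1.339 A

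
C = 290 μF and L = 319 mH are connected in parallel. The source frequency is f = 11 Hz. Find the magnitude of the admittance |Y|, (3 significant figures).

ω = 2πf = 69.12 rad/s
X_L = ωL = 22.0 Ω
X_C = 1/(ωC) = 49.9 Ω
Parallel: admittances add. Y = 1/(jωL) + jωC
Y = (0 − j0.0253) S
|Y| = 0.0253 S → |Z| = 1/|Y| = 39.5 Ω, ∠Z = −∠Y = 90.0°

25.3 mS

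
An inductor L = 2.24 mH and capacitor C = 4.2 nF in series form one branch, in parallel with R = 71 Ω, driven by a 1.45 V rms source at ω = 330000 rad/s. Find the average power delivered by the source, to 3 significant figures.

X_L = ωL = 739 Ω
X_C = 1/(ωC) = 722 Ω
Branch 1: Z₁ = R = 71.0 Ω
Branch 2 (series LC): Z₂ = j(X_L − X_C) = j17.7 Ω
Parallel: Z = Z₁Z₂/(Z₁+Z₂), |Z| = 17.2 Ω, ∠Z = 76.0°
I = V/|Z| = 84.4 mA
P = VI cos φ = 1.45 × 0.0844 × cos(76.0°) = 29.6 mW

29.6 mW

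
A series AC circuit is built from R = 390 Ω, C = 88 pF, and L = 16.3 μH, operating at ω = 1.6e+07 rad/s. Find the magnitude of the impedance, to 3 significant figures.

X_L = ωL = 261 Ω
X_C = 1/(ωC) = 710 Ω
Net reactance X = X_L − X_C = -449 Ω
Z = 390 − j449 Ω
|Z| = √(390² + 449²) = 595 Ω

595 Ω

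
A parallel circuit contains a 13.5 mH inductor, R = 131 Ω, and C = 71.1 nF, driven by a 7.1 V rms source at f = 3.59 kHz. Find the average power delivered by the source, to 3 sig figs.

385 mW

ω = 2πf = 22560 rad/s
X_L = ωL = 305 Ω
X_C = 1/(ωC) = 624 Ω
Parallel: admittances add. Y = 1/R + 1/(jωL) + jωC
Y = (0.00763 − j0.00168) S
|Y| = 0.00782 S → |Z| = 1/|Y| = 128 Ω, ∠Z = −∠Y = 12.4°
I = V/|Z| = 55.5 mA
P = VI cos φ = 7.1 × 0.0555 × cos(12.4°) = 385 mW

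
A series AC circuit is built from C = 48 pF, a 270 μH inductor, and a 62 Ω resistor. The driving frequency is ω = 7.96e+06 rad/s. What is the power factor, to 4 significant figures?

0.1313

X_L = ωL = 2149 Ω
X_C = 1/(ωC) = 2617 Ω
Net reactance X = X_L − X_C = -468.1 Ω
Z = 62.00 − j468.1 Ω
|Z| = √(62.00² + 468.1²) = 472.1 Ω
∠Z = arctan(-468.1/62.00) = -82.45°
cos φ = cos(-82.45°) = 0.1313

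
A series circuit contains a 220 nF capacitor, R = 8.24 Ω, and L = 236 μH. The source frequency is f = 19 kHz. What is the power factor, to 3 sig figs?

0.640

ω = 2πf = 119400 rad/s
X_L = ωL = 28.2 Ω
X_C = 1/(ωC) = 38.1 Ω
Net reactance X = X_L − X_C = -9.90 Ω
Z = 8.24 − j9.90 Ω
|Z| = √(8.24² + 9.90²) = 12.9 Ω
∠Z = arctan(-9.90/8.24) = -50.2°
cos φ = cos(-50.2°) = 0.640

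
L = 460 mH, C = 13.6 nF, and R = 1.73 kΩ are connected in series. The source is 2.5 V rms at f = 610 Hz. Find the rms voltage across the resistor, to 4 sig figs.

0.2470 V

ω = 2πf = 3833 rad/s
X_L = ωL = 1763 Ω
X_C = 1/(ωC) = 19180 Ω
Net reactance X = X_L − X_C = -17420 Ω
Z = 1730 − j17420 Ω
|Z| = √(1730² + 17420²) = 17510 Ω
I = V/|Z| = 142.8 μA
V_R = I·|Z_R| = 0.0001428 × 1730 = 0.2470 V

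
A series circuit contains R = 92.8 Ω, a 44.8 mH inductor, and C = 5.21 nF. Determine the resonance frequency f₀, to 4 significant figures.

10.42 kHz

ω₀ = 1/√(LC) = 1/√(0.0448 × 5.21e-09) = 65450 rad/s
f₀ = ω₀/(2π) = 10.42 kHz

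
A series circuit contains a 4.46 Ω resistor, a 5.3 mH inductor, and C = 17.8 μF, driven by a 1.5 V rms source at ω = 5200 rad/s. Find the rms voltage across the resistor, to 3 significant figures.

0.386 V

X_L = ωL = 27.6 Ω
X_C = 1/(ωC) = 10.8 Ω
Net reactance X = X_L − X_C = 16.8 Ω
Z = 4.46 + j16.8 Ω
|Z| = √(4.46² + 16.8²) = 17.3 Ω
I = V/|Z| = 86.5 mA
V_R = I·|Z_R| = 0.0865 × 4.46 = 0.386 V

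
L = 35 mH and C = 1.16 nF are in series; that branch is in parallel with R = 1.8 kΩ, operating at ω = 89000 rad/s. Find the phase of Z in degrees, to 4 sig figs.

X_L = ωL = 3115 Ω
X_C = 1/(ωC) = 9686 Ω
Branch 1: Z₁ = R = 1800 Ω
Branch 2 (series LC): Z₂ = j(X_L − X_C) = −j6571 Ω
Parallel: Z = Z₁Z₂/(Z₁+Z₂), |Z| = 1736 Ω, ∠Z = -15.32°

-15.32°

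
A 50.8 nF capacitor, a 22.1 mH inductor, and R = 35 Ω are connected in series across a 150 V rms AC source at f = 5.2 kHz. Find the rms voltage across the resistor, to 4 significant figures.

42.14 V

ω = 2πf = 32670 rad/s
X_L = ωL = 722.1 Ω
X_C = 1/(ωC) = 602.5 Ω
Net reactance X = X_L − X_C = 119.6 Ω
Z = 35.00 + j119.6 Ω
|Z| = √(35.00² + 119.6²) = 124.6 Ω
I = V/|Z| = 1.204 A
V_R = I·|Z_R| = 1.204 × 35.00 = 42.14 V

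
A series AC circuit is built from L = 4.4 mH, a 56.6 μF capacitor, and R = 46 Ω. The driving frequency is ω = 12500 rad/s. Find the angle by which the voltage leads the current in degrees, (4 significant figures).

49.36°

X_L = ωL = 55.00 Ω
X_C = 1/(ωC) = 1.413 Ω
Net reactance X = X_L − X_C = 53.59 Ω
Z = 46.00 + j53.59 Ω
|Z| = √(46.00² + 53.59²) = 70.62 Ω
∠Z = arctan(53.59/46.00) = 49.36°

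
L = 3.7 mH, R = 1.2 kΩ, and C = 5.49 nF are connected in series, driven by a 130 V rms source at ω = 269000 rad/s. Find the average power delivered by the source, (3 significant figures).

13.2 W

X_L = ωL = 995 Ω
X_C = 1/(ωC) = 677 Ω
Net reactance X = X_L − X_C = 318 Ω
Z = 1200 + j318 Ω
|Z| = √(1200² + 318²) = 1240 Ω
∠Z = arctan(318/1200) = 14.8°
I = V/|Z| = 105 mA
P = VI cos φ = 130 × 0.105 × cos(14.8°) = 13.2 W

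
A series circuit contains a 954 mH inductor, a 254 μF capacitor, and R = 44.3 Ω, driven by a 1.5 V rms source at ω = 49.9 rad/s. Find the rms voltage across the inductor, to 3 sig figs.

1.32 V

X_L = ωL = 47.6 Ω
X_C = 1/(ωC) = 78.9 Ω
Net reactance X = X_L − X_C = -31.3 Ω
Z = 44.3 − j31.3 Ω
|Z| = √(44.3² + 31.3²) = 54.2 Ω
I = V/|Z| = 27.7 mA
V_L = I·|Z_L| = 0.0277 × 47.6 = 1.32 V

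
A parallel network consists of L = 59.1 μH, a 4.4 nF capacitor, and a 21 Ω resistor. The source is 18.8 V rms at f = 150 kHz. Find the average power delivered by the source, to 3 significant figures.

16.8 W

ω = 2πf = 942500 rad/s
X_L = ωL = 55.7 Ω
X_C = 1/(ωC) = 241 Ω
Parallel: admittances add. Y = 1/R + 1/(jωL) + jωC
Y = (0.0476 − j0.0138) S
|Y| = 0.0496 S → |Z| = 1/|Y| = 20.2 Ω, ∠Z = −∠Y = 16.2°
I = V/|Z| = 932 mA
P = VI cos φ = 18.8 × 0.932 × cos(16.2°) = 16.8 W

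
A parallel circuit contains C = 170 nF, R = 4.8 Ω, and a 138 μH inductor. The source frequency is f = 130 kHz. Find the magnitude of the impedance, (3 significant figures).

ω = 2πf = 816800 rad/s
X_L = ωL = 113 Ω
X_C = 1/(ωC) = 7.20 Ω
Parallel: admittances add. Y = 1/R + 1/(jωL) + jωC
Y = (0.208 + j0.130) S
|Y| = 0.246 S → |Z| = 1/|Y| = 4.07 Ω, ∠Z = −∠Y = -32.0°

4.07 Ω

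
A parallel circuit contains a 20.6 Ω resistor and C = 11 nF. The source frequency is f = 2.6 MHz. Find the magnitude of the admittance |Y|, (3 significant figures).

ω = 2πf = 1.634e+07 rad/s
X_C = 1/(ωC) = 5.56 Ω
Parallel: admittances add. Y = 1/R + jωC
Y = (0.0485 + j0.180) S
|Y| = 0.186 S → |Z| = 1/|Y| = 5.37 Ω, ∠Z = −∠Y = -74.9°

186 mS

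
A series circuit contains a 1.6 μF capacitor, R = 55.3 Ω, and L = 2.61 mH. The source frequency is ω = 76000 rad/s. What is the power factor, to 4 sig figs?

0.2793

X_L = ωL = 198.4 Ω
X_C = 1/(ωC) = 8.224 Ω
Net reactance X = X_L − X_C = 190.1 Ω
Z = 55.30 + j190.1 Ω
|Z| = √(55.30² + 190.1²) = 198.0 Ω
∠Z = arctan(190.1/55.30) = 73.78°
cos φ = cos(73.78°) = 0.2793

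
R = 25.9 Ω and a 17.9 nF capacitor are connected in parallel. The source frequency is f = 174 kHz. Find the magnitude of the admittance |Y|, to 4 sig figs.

43.29 mS

ω = 2πf = 1.093e+06 rad/s
X_C = 1/(ωC) = 51.10 Ω
Parallel: admittances add. Y = 1/R + jωC
Y = (0.03861 + j0.01957) S
|Y| = 0.04329 S → |Z| = 1/|Y| = 23.10 Ω, ∠Z = −∠Y = -26.88°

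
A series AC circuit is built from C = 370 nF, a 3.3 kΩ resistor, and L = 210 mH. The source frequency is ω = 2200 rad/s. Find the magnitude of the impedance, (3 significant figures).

3390 Ω

X_L = ωL = 462 Ω
X_C = 1/(ωC) = 1230 Ω
Net reactance X = X_L − X_C = -767 Ω
Z = 3300 − j767 Ω
|Z| = √(3300² + 767²) = 3390 Ω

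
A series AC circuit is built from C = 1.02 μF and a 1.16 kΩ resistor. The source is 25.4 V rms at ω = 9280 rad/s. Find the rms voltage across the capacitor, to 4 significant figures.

2.304 V

X_C = 1/(ωC) = 105.6 Ω
Z = 1160 − j105.6 Ω
|Z| = √(1160² + 105.6²) = 1165 Ω
I = V/|Z| = 21.81 mA
V_C = I·|Z_C| = 0.02181 × 105.6 = 2.304 V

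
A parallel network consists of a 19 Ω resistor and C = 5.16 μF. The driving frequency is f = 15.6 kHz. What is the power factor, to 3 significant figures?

0.104

ω = 2πf = 98020 rad/s
X_C = 1/(ωC) = 1.98 Ω
Parallel: admittances add. Y = 1/R + jωC
Y = (0.0526 + j0.506) S
|Y| = 0.509 S → |Z| = 1/|Y| = 1.97 Ω, ∠Z = −∠Y = -84.1°
cos φ = cos(-84.1°) = 0.104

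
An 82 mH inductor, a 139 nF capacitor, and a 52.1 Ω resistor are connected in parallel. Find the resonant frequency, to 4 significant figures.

ω₀ = 1/√(LC) = 1/√(0.082 × 1.39e-07) = 9367 rad/s
f₀ = ω₀/(2π) = 1.491 kHz

1.491 kHz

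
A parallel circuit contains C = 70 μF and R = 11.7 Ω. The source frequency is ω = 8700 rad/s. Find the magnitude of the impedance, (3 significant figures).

X_C = 1/(ωC) = 1.64 Ω
Parallel: admittances add. Y = 1/R + jωC
Y = (0.0855 + j0.609) S
|Y| = 0.615 S → |Z| = 1/|Y| = 1.63 Ω, ∠Z = −∠Y = -82.0°

1.63 Ω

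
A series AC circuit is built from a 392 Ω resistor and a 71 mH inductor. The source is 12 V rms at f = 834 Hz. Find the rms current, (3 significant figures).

22.2 mA

ω = 2πf = 5240 rad/s
X_L = ωL = 372 Ω
Z = 392 + j372 Ω
|Z| = √(392² + 372²) = 540 Ω
I = V/|Z| = 12/540 = 22.2 mA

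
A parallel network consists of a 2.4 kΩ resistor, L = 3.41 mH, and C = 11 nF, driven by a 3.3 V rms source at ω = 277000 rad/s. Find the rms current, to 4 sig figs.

6.704 mA

X_L = ωL = 944.6 Ω
X_C = 1/(ωC) = 328.2 Ω
Parallel: admittances add. Y = 1/R + 1/(jωL) + jωC
Y = (0.0004167 + j0.001988) S
|Y| = 0.002032 S → |Z| = 1/|Y| = 492.2 Ω, ∠Z = −∠Y = -78.16°
I = V/|Z| = 3.3/492.2 = 6.704 mA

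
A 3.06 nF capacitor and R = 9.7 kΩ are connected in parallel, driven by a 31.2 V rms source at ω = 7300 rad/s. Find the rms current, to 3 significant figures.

X_C = 1/(ωC) = 44800 Ω
Parallel: admittances add. Y = 1/R + jωC
Y = (0.000103 + j2.23e-05) S
|Y| = 0.000105 S → |Z| = 1/|Y| = 9480 Ω, ∠Z = −∠Y = -12.2°
I = V/|Z| = 31.2/9480 = 3.29 mA

3.29 mA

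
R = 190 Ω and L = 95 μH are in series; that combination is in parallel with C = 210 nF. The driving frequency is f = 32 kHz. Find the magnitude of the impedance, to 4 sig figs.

ω = 2πf = 201100 rad/s
X_L = ωL = 19.10 Ω
X_C = 1/(ωC) = 23.68 Ω
Branch 1 (R+jX_L): Z₁ = 190.0 + j19.10 Ω, |Z₁| = 191.0 Ω
Branch 2 (−jX_C): Z₂ = −j23.68 Ω
Parallel: Z = Z₁Z₂/(Z₁+Z₂), |Z| = 23.80 Ω, ∠Z = -82.88°

23.80 Ω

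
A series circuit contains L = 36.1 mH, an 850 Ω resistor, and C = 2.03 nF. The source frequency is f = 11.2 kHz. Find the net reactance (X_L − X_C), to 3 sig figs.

-4460 Ω

ω = 2πf = 70370 rad/s
X_L = ωL = 2540 Ω
X_C = 1/(ωC) = 7000 Ω
X = 2540 − 7000 = -4460 Ω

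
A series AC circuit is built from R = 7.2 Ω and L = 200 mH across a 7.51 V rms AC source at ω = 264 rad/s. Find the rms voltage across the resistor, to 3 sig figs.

1.01 V

X_L = ωL = 52.8 Ω
Z = 7.20 + j52.8 Ω
|Z| = √(7.20² + 52.8²) = 53.3 Ω
I = V/|Z| = 141 mA
V_R = I·|Z_R| = 0.141 × 7.20 = 1.01 V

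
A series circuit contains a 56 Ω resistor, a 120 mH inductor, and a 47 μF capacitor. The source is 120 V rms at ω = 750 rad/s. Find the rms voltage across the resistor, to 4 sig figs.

80.70 V

X_L = ωL = 90.00 Ω
X_C = 1/(ωC) = 28.37 Ω
Net reactance X = X_L − X_C = 61.63 Ω
Z = 56.00 + j61.63 Ω
|Z| = √(56.00² + 61.63²) = 83.27 Ω
I = V/|Z| = 1.441 A
V_R = I·|Z_R| = 1.441 × 56.00 = 80.70 V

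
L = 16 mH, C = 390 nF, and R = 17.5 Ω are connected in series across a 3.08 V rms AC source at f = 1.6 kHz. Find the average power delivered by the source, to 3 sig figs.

18.1 mW

ω = 2πf = 10050 rad/s
X_L = ωL = 161 Ω
X_C = 1/(ωC) = 255 Ω
Net reactance X = X_L − X_C = -94.2 Ω
Z = 17.5 − j94.2 Ω
|Z| = √(17.5² + 94.2²) = 95.8 Ω
∠Z = arctan(-94.2/17.5) = -79.5°
I = V/|Z| = 32.1 mA
P = VI cos φ = 3.08 × 0.0321 × cos(-79.5°) = 18.1 mW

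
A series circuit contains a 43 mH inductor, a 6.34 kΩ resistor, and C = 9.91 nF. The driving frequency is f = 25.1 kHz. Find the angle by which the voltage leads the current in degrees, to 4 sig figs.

44.09°

ω = 2πf = 157700 rad/s
X_L = ωL = 6781 Ω
X_C = 1/(ωC) = 639.8 Ω
Net reactance X = X_L − X_C = 6142 Ω
Z = 6340 + j6142 Ω
|Z| = √(6340² + 6142²) = 8827 Ω
∠Z = arctan(6142/6340) = 44.09°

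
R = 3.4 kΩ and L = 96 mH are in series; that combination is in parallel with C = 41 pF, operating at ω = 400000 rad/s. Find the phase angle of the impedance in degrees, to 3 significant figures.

76.4°

X_L = ωL = 38400 Ω
X_C = 1/(ωC) = 61000 Ω
Branch 1 (R+jX_L): Z₁ = 3400 + j38400 Ω, |Z₁| = 38600 Ω
Branch 2 (−jX_C): Z₂ = −j61000 Ω
Parallel: Z = Z₁Z₂/(Z₁+Z₂), |Z| = 103000 Ω, ∠Z = 76.4°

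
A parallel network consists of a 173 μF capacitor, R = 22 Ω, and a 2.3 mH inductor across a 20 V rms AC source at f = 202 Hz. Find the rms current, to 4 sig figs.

2.622 A

ω = 2πf = 1269 rad/s
X_L = ωL = 2.919 Ω
X_C = 1/(ωC) = 4.554 Ω
Parallel: admittances add. Y = 1/R + 1/(jωL) + jωC
Y = (0.04545 − j0.1230) S
|Y| = 0.1311 S → |Z| = 1/|Y| = 7.626 Ω, ∠Z = −∠Y = 69.72°
I = V/|Z| = 20/7.626 = 2.622 A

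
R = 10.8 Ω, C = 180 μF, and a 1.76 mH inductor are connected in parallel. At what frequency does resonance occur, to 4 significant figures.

282.8 Hz

ω₀ = 1/√(LC) = 1/√(0.00176 × 0.00018) = 1777 rad/s
f₀ = ω₀/(2π) = 282.8 Hz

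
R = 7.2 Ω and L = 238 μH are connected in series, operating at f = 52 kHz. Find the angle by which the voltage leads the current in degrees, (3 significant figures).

84.7°

ω = 2πf = 326700 rad/s
X_L = ωL = 77.8 Ω
Z = 7.20 + j77.8 Ω
|Z| = √(7.20² + 77.8²) = 78.1 Ω
∠Z = arctan(77.8/7.20) = 84.7°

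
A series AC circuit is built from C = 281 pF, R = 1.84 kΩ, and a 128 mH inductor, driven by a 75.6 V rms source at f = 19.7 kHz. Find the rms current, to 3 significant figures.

5.80 mA

ω = 2πf = 123800 rad/s
X_L = ωL = 15800 Ω
X_C = 1/(ωC) = 28800 Ω
Net reactance X = X_L − X_C = -12900 Ω
Z = 1840 − j12900 Ω
|Z| = √(1840² + 12900²) = 13000 Ω
I = V/|Z| = 75.6/13000 = 5.80 mA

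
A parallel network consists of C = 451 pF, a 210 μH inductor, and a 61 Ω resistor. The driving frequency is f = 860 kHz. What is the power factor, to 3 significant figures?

0.996

ω = 2πf = 5.404e+06 rad/s
X_L = ωL = 1130 Ω
X_C = 1/(ωC) = 410 Ω
Parallel: admittances add. Y = 1/R + 1/(jωL) + jωC
Y = (0.0164 + j0.00156) S
|Y| = 0.0165 S → |Z| = 1/|Y| = 60.7 Ω, ∠Z = −∠Y = -5.42°
cos φ = cos(-5.42°) = 0.996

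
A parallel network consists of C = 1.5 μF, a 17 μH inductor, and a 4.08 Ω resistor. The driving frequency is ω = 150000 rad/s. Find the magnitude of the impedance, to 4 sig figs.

3.371 Ω

X_L = ωL = 2.550 Ω
X_C = 1/(ωC) = 4.444 Ω
Parallel: admittances add. Y = 1/R + 1/(jωL) + jωC
Y = (0.2451 − j0.1672) S
|Y| = 0.2967 S → |Z| = 1/|Y| = 3.371 Ω, ∠Z = −∠Y = 34.29°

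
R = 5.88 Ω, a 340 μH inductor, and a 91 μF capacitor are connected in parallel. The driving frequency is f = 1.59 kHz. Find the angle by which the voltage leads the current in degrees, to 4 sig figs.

ω = 2πf = 9990 rad/s
X_L = ωL = 3.397 Ω
X_C = 1/(ωC) = 1.100 Ω
Parallel: admittances add. Y = 1/R + 1/(jωL) + jωC
Y = (0.1701 + j0.6147) S
|Y| = 0.6378 S → |Z| = 1/|Y| = 1.568 Ω, ∠Z = −∠Y = -74.54°

-74.54°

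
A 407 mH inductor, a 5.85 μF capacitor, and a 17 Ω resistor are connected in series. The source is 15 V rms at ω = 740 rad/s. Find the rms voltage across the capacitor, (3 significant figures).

48.0 V

X_L = ωL = 301 Ω
X_C = 1/(ωC) = 231 Ω
Net reactance X = X_L − X_C = 70.2 Ω
Z = 17.0 + j70.2 Ω
|Z| = √(17.0² + 70.2²) = 72.2 Ω
I = V/|Z| = 208 mA
V_C = I·|Z_C| = 0.208 × 231 = 48.0 V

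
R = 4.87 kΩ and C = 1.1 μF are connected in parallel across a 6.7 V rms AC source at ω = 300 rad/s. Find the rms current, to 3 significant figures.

2.60 mA

X_C = 1/(ωC) = 3030 Ω
Parallel: admittances add. Y = 1/R + jωC
Y = (0.000205 + j0.000330) S
|Y| = 0.000389 S → |Z| = 1/|Y| = 2570 Ω, ∠Z = −∠Y = -58.1°
I = V/|Z| = 6.7/2570 = 2.60 mA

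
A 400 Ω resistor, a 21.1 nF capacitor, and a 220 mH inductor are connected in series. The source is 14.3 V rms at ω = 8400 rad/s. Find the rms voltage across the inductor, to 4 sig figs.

X_L = ωL = 1848 Ω
X_C = 1/(ωC) = 5642 Ω
Net reactance X = X_L − X_C = -3794 Ω
Z = 400.0 − j3794 Ω
|Z| = √(400.0² + 3794²) = 3815 Ω
I = V/|Z| = 3.748 mA
V_L = I·|Z_L| = 0.003748 × 1848 = 6.927 V

6.927 V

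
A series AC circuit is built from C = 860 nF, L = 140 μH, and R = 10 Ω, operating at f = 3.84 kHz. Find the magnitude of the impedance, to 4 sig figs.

ω = 2πf = 24130 rad/s
X_L = ωL = 3.378 Ω
X_C = 1/(ωC) = 48.19 Ω
Net reactance X = X_L − X_C = -44.82 Ω
Z = 10.00 − j44.82 Ω
|Z| = √(10.00² + 44.82²) = 45.92 Ω

45.92 Ω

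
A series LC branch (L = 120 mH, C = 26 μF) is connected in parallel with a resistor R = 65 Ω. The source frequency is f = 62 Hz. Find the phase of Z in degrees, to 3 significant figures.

ω = 2πf = 389.6 rad/s
X_L = ωL = 46.7 Ω
X_C = 1/(ωC) = 98.7 Ω
Branch 1: Z₁ = R = 65.0 Ω
Branch 2 (series LC): Z₂ = j(X_L − X_C) = −j52.0 Ω
Parallel: Z = Z₁Z₂/(Z₁+Z₂), |Z| = 40.6 Ω, ∠Z = -51.3°

-51.3°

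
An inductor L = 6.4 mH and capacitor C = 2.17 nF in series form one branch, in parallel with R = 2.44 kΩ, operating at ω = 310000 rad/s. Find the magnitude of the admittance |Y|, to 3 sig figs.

2.05 mS

X_L = ωL = 1980 Ω
X_C = 1/(ωC) = 1490 Ω
Branch 1: Z₁ = R = 2440 Ω
Branch 2 (series LC): Z₂ = j(X_L − X_C) = j497 Ω
Parallel: Z = Z₁Z₂/(Z₁+Z₂), |Z| = 487 Ω, ∠Z = 78.5°
|Y| = 1/|Z| = 2.05 mS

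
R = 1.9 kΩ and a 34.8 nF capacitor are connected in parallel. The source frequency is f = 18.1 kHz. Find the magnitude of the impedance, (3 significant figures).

ω = 2πf = 113700 rad/s
X_C = 1/(ωC) = 253 Ω
Parallel: admittances add. Y = 1/R + jωC
Y = (0.000526 + j0.00396) S
|Y| = 0.00399 S → |Z| = 1/|Y| = 250 Ω, ∠Z = −∠Y = -82.4°

250 Ω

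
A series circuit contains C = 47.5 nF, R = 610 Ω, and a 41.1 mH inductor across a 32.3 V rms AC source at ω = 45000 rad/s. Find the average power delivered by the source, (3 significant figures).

X_L = ωL = 1850 Ω
X_C = 1/(ωC) = 468 Ω
Net reactance X = X_L − X_C = 1380 Ω
Z = 610 + j1380 Ω
|Z| = √(610² + 1380²) = 1510 Ω
∠Z = arctan(1380/610) = 66.2°
I = V/|Z| = 21.4 mA
P = VI cos φ = 32.3 × 0.0214 × cos(66.2°) = 279 mW

279 mW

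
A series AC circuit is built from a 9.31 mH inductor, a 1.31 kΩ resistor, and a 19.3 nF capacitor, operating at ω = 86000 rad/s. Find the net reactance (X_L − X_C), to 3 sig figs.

198 Ω

X_L = ωL = 801 Ω
X_C = 1/(ωC) = 602 Ω
X = 801 − 602 = 198 Ω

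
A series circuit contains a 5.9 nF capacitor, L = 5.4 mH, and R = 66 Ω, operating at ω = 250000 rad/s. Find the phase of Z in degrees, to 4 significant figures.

X_L = ωL = 1350 Ω
X_C = 1/(ωC) = 678.0 Ω
Net reactance X = X_L − X_C = 672.0 Ω
Z = 66.00 + j672.0 Ω
|Z| = √(66.00² + 672.0²) = 675.3 Ω
∠Z = arctan(672.0/66.00) = 84.39°

84.39°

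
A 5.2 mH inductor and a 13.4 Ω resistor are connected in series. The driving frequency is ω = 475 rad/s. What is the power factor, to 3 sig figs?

0.983

X_L = ωL = 2.47 Ω
Z = 13.4 + j2.47 Ω
|Z| = √(13.4² + 2.47²) = 13.6 Ω
∠Z = arctan(2.47/13.4) = 10.4°
cos φ = cos(10.4°) = 0.983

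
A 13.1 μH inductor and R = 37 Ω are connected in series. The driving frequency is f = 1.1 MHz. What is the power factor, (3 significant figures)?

ω = 2πf = 6.912e+06 rad/s
X_L = ωL = 90.5 Ω
Z = 37.0 + j90.5 Ω
|Z| = √(37.0² + 90.5²) = 97.8 Ω
∠Z = arctan(90.5/37.0) = 67.8°
cos φ = cos(67.8°) = 0.378

0.378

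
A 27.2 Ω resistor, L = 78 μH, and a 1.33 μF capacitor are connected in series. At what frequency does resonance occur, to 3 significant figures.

ω₀ = 1/√(LC) = 1/√(7.8e-05 × 1.33e-06) = 98180 rad/s
f₀ = ω₀/(2π) = 15.6 kHz

15.6 kHz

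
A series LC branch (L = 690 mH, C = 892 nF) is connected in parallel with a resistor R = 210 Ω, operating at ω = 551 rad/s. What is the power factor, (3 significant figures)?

0.992

X_L = ωL = 380 Ω
X_C = 1/(ωC) = 2030 Ω
Branch 1: Z₁ = R = 210 Ω
Branch 2 (series LC): Z₂ = j(X_L − X_C) = −j1650 Ω
Parallel: Z = Z₁Z₂/(Z₁+Z₂), |Z| = 208 Ω, ∠Z = -7.23°
cos φ = cos(-7.23°) = 0.992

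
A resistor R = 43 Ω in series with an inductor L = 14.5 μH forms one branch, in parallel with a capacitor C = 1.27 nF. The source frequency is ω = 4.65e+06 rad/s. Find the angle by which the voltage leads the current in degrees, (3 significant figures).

34.6°

X_L = ωL = 67.4 Ω
X_C = 1/(ωC) = 169 Ω
Branch 1 (R+jX_L): Z₁ = 43.0 + j67.4 Ω, |Z₁| = 80.0 Ω
Branch 2 (−jX_C): Z₂ = −j169 Ω
Parallel: Z = Z₁Z₂/(Z₁+Z₂), |Z| = 122 Ω, ∠Z = 34.6°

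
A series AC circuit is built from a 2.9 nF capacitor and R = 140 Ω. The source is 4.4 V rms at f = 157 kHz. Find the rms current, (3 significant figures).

ω = 2πf = 986500 rad/s
X_C = 1/(ωC) = 350 Ω
Z = 140 − j350 Ω
|Z| = √(140² + 350²) = 377 Ω
I = V/|Z| = 4.4/377 = 11.7 mA

11.7 mA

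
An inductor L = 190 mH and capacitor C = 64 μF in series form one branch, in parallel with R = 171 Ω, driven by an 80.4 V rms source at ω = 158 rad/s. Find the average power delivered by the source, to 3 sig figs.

37.8 W

X_L = ωL = 30.0 Ω
X_C = 1/(ωC) = 98.9 Ω
Branch 1: Z₁ = R = 171 Ω
Branch 2 (series LC): Z₂ = j(X_L − X_C) = −j68.9 Ω
Parallel: Z = Z₁Z₂/(Z₁+Z₂), |Z| = 63.9 Ω, ∠Z = -68.1°
I = V/|Z| = 1.26 A
P = VI cos φ = 80.4 × 1.26 × cos(-68.1°) = 37.8 W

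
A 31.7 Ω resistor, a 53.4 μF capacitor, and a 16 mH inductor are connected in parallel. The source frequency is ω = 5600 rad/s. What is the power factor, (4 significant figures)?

0.1089

X_L = ωL = 89.60 Ω
X_C = 1/(ωC) = 3.344 Ω
Parallel: admittances add. Y = 1/R + 1/(jωL) + jωC
Y = (0.03155 + j0.2879) S
|Y| = 0.2896 S → |Z| = 1/|Y| = 3.453 Ω, ∠Z = −∠Y = -83.75°
cos φ = cos(-83.75°) = 0.1089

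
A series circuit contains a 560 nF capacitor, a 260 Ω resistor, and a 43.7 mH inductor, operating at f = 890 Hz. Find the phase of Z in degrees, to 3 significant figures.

-16.1°

ω = 2πf = 5592 rad/s
X_L = ωL = 244 Ω
X_C = 1/(ωC) = 319 Ω
Net reactance X = X_L − X_C = -75.0 Ω
Z = 260 − j75.0 Ω
|Z| = √(260² + 75.0²) = 271 Ω
∠Z = arctan(-75.0/260) = -16.1°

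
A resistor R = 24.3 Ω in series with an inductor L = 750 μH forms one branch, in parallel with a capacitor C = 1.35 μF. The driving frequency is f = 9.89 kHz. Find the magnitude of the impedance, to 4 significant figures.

ω = 2πf = 62140 rad/s
X_L = ωL = 46.61 Ω
X_C = 1/(ωC) = 11.92 Ω
Branch 1 (R+jX_L): Z₁ = 24.30 + j46.61 Ω, |Z₁| = 52.56 Ω
Branch 2 (−jX_C): Z₂ = −j11.92 Ω
Parallel: Z = Z₁Z₂/(Z₁+Z₂), |Z| = 14.79 Ω, ∠Z = -82.52°

14.79 Ω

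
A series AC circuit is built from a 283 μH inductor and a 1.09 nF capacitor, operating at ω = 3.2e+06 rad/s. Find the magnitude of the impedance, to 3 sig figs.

X_L = ωL = 906 Ω
X_C = 1/(ωC) = 287 Ω
Net reactance X = X_L − X_C = 619 Ω
Z = j619 Ω
|Z| = √(0² + 619²) = 619 Ω

619 Ω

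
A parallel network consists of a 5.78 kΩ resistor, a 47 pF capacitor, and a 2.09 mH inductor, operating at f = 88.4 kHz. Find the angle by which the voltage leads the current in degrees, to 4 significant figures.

78.30°

ω = 2πf = 555400 rad/s
X_L = ωL = 1161 Ω
X_C = 1/(ωC) = 38310 Ω
Parallel: admittances add. Y = 1/R + 1/(jωL) + jωC
Y = (0.0001730 − j0.0008353) S
|Y| = 0.0008531 S → |Z| = 1/|Y| = 1172 Ω, ∠Z = −∠Y = 78.30°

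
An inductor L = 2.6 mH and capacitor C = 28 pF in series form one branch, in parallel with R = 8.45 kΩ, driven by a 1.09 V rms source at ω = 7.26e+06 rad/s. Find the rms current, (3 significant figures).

X_L = ωL = 18900 Ω
X_C = 1/(ωC) = 4920 Ω
Branch 1: Z₁ = R = 8450 Ω
Branch 2 (series LC): Z₂ = j(X_L − X_C) = j14000 Ω
Parallel: Z = Z₁Z₂/(Z₁+Z₂), |Z| = 7230 Ω, ∠Z = 31.2°
I = V/|Z| = 1.09/7230 = 151 μA

151 μA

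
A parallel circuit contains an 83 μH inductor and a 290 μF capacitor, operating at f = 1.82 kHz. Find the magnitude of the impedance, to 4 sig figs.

0.4420 Ω

ω = 2πf = 11440 rad/s
X_L = ωL = 0.9491 Ω
X_C = 1/(ωC) = 0.3015 Ω
Parallel: admittances add. Y = 1/(jωL) + jωC
Y = (0 + j2.263) S
|Y| = 2.263 S → |Z| = 1/|Y| = 0.4420 Ω, ∠Z = −∠Y = -90.00°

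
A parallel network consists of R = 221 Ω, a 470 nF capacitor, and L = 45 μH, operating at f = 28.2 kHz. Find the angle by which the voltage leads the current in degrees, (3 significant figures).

ω = 2πf = 177200 rad/s
X_L = ωL = 7.97 Ω
X_C = 1/(ωC) = 12.0 Ω
Parallel: admittances add. Y = 1/R + 1/(jωL) + jωC
Y = (0.00452 − j0.0421) S
|Y| = 0.0424 S → |Z| = 1/|Y| = 23.6 Ω, ∠Z = −∠Y = 83.9°

83.9°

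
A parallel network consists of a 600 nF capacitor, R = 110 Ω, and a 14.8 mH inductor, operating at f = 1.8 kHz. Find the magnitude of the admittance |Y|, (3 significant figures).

9.13 mS

ω = 2πf = 11310 rad/s
X_L = ωL = 167 Ω
X_C = 1/(ωC) = 147 Ω
Parallel: admittances add. Y = 1/R + 1/(jωL) + jωC
Y = (0.00909 + j0.000812) S
|Y| = 0.00913 S → |Z| = 1/|Y| = 110 Ω, ∠Z = −∠Y = -5.10°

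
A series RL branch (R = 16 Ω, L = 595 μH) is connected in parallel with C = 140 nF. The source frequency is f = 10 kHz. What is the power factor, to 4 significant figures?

0.5738

ω = 2πf = 62830 rad/s
X_L = ωL = 37.38 Ω
X_C = 1/(ωC) = 113.7 Ω
Branch 1 (R+jX_L): Z₁ = 16.00 + j37.38 Ω, |Z₁| = 40.66 Ω
Branch 2 (−jX_C): Z₂ = −j113.7 Ω
Parallel: Z = Z₁Z₂/(Z₁+Z₂), |Z| = 59.30 Ω, ∠Z = 54.99°
cos φ = cos(54.99°) = 0.5738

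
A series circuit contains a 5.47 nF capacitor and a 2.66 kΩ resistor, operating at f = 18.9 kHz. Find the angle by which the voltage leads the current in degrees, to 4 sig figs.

ω = 2πf = 118800 rad/s
X_C = 1/(ωC) = 1539 Ω
Z = 2660 − j1539 Ω
|Z| = √(2660² + 1539²) = 3073 Ω
∠Z = arctan(-1539/2660) = -30.06°

-30.06°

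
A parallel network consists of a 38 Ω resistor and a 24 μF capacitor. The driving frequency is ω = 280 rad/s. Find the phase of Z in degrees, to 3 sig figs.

X_C = 1/(ωC) = 149 Ω
Parallel: admittances add. Y = 1/R + jωC
Y = (0.0263 + j0.00672) S
|Y| = 0.0272 S → |Z| = 1/|Y| = 36.8 Ω, ∠Z = −∠Y = -14.3°

-14.3°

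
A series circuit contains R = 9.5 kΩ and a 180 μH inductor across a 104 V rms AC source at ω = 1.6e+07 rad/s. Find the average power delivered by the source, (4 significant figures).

1.043 W

X_L = ωL = 2880 Ω
Z = 9500 + j2880 Ω
|Z| = √(9500² + 2880²) = 9927 Ω
∠Z = arctan(2880/9500) = 16.87°
I = V/|Z| = 10.48 mA
P = VI cos φ = 104 × 0.01048 × cos(16.87°) = 1.043 W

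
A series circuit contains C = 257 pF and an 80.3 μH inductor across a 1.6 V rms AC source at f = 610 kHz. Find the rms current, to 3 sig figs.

ω = 2πf = 3.833e+06 rad/s
X_L = ωL = 308 Ω
X_C = 1/(ωC) = 1020 Ω
Net reactance X = X_L − X_C = -707 Ω
Z = − j707 Ω
|Z| = √(0² + 707²) = 707 Ω
I = V/|Z| = 1.6/707 = 2.26 mA

2.26 mA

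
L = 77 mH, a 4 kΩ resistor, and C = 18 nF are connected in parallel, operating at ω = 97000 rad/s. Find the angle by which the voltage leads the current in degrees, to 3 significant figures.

X_L = ωL = 7470 Ω
X_C = 1/(ωC) = 573 Ω
Parallel: admittances add. Y = 1/R + 1/(jωL) + jωC
Y = (0.000250 + j0.00161) S
|Y| = 0.00163 S → |Z| = 1/|Y| = 613 Ω, ∠Z = −∠Y = -81.2°

-81.2°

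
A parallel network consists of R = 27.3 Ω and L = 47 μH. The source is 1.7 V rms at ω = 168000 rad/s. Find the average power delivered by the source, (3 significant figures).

X_L = ωL = 7.90 Ω
Parallel: admittances add. Y = 1/R + 1/(jωL)
Y = (0.0366 − j0.127) S
|Y| = 0.132 S → |Z| = 1/|Y| = 7.59 Ω, ∠Z = −∠Y = 73.9°
I = V/|Z| = 224 mA
P = VI cos φ = 1.7 × 0.224 × cos(73.9°) = 106 mW

106 mW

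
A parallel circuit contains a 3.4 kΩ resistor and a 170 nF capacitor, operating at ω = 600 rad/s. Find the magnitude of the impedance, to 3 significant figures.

X_C = 1/(ωC) = 9800 Ω
Parallel: admittances add. Y = 1/R + jωC
Y = (0.000294 + j0.000102) S
|Y| = 0.000311 S → |Z| = 1/|Y| = 3210 Ω, ∠Z = −∠Y = -19.1°

3210 Ω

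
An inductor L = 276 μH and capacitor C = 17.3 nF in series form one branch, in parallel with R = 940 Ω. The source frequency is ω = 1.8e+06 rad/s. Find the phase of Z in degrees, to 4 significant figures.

X_L = ωL = 496.8 Ω
X_C = 1/(ωC) = 32.11 Ω
Branch 1: Z₁ = R = 940.0 Ω
Branch 2 (series LC): Z₂ = j(X_L − X_C) = j464.7 Ω
Parallel: Z = Z₁Z₂/(Z₁+Z₂), |Z| = 416.6 Ω, ∠Z = 63.69°

63.69°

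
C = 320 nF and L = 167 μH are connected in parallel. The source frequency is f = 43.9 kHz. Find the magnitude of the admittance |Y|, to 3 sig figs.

ω = 2πf = 275800 rad/s
X_L = ωL = 46.1 Ω
X_C = 1/(ωC) = 11.3 Ω
Parallel: admittances add. Y = 1/(jωL) + jωC
Y = (0 + j0.0666) S
|Y| = 0.0666 S → |Z| = 1/|Y| = 15.0 Ω, ∠Z = −∠Y = -90.0°

66.6 mS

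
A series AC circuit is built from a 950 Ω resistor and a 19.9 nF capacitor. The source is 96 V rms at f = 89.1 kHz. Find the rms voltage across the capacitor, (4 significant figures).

9.030 V

ω = 2πf = 559800 rad/s
X_C = 1/(ωC) = 89.76 Ω
Z = 950.0 − j89.76 Ω
|Z| = √(950.0² + 89.76²) = 954.2 Ω
I = V/|Z| = 100.6 mA
V_C = I·|Z_C| = 0.1006 × 89.76 = 9.030 V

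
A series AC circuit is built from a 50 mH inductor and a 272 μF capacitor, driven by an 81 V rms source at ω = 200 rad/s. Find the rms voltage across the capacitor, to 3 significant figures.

X_L = ωL = 10.0 Ω
X_C = 1/(ωC) = 18.4 Ω
Net reactance X = X_L − X_C = -8.38 Ω
Z = − j8.38 Ω
|Z| = √(0² + 8.38²) = 8.38 Ω
I = V/|Z| = 9.66 A
V_C = I·|Z_C| = 9.66 × 18.4 = 178 V

178 V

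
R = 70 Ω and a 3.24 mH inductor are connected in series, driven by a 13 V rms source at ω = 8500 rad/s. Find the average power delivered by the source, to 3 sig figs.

2.09 W

X_L = ωL = 27.5 Ω
Z = 70.0 + j27.5 Ω
|Z| = √(70.0² + 27.5²) = 75.2 Ω
∠Z = arctan(27.5/70.0) = 21.5°
I = V/|Z| = 173 mA
P = VI cos φ = 13 × 0.173 × cos(21.5°) = 2.09 W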